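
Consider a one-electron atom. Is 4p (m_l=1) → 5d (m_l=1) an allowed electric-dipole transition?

allowed

Initial l = 1, final l = 2, so Δl = +1. E1 requires Δl = ±1: passes.
m_l: 1 → 1 (Δm_l = +0). |Δm_l| ≤ 1 passes.
All E1 selection rules are satisfied.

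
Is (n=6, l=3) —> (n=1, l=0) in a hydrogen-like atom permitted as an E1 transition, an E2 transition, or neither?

Δl = 0 − 3 = -3; l_i + l_f = 3.
E1 (Δl = ±1): not satisfied.
E2 (Δl = 0,±2, l_i+l_f ≥ 2): not satisfied.

neither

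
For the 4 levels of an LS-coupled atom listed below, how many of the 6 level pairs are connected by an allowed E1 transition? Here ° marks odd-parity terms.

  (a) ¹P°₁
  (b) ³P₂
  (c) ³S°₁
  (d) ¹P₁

2

(a)–(b): forbidden (ΔS).
(a)–(c): forbidden (parity, ΔS).
(a)–(d): allowed.
(b)–(c): allowed.
(b)–(d): forbidden (parity, ΔS).
(c)–(d): forbidden (ΔS).
Allowed pairs: 2 of 6.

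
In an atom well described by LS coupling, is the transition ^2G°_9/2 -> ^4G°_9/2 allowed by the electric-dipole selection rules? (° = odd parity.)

Parity must change: odd → odd — violated.
ΔS = 0: S: 1/2 → 3/2 — violated.
ΔL = 0, ±1 (not L=0↔0): L: 4 → 4, ΔL = +0 — satisfied.
ΔJ = 0, ±1 (not J=0↔0): J: 9/2 → 9/2, ΔJ = +0 — satisfied.
Rule(s) violated: parity, ΔS.

forbidden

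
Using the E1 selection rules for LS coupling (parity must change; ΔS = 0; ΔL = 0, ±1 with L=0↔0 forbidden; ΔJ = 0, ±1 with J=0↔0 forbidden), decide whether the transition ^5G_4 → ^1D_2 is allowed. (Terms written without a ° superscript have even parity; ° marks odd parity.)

Reading off the term symbols: S 2→0, L 4→2, J 4→2, parity even→even.
Parity must change: even → even — fails.
ΔS = 0: S: 2 → 0 — fails.
ΔL = 0, ±1 (not L=0↔0): L: 4 → 2, ΔL = -2 — fails.
ΔJ = 0, ±1 (not J=0↔0): J: 4 → 2, ΔJ = -2 — fails.
Rule(s) violated: parity, ΔS, ΔL, ΔJ.

forbidden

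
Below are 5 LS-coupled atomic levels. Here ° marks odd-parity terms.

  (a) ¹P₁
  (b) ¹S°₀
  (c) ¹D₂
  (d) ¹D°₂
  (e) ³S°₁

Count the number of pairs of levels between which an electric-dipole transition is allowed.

3

(a)–(b): allowed.
(a)–(c): forbidden (parity).
(a)–(d): allowed.
(a)–(e): forbidden (ΔS).
(b)–(c): forbidden (ΔL, ΔJ).
(b)–(d): forbidden (parity, ΔL, ΔJ).
(b)–(e): forbidden (parity, ΔS, ΔL).
(c)–(d): allowed.
(c)–(e): forbidden (ΔS, ΔL).
(d)–(e): forbidden (parity, ΔS, ΔL).
Allowed pairs: 3 of 10.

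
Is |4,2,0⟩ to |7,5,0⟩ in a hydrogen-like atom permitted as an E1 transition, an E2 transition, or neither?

neither

Δl = 5 − 2 = +3; l_i + l_f = 7.
Δm_l = +0.
E1 (Δl = ±1, |Δm_l| ≤ 1): not satisfied.
E2 (Δl = 0,±2, l_i+l_f ≥ 2, |Δm_l| ≤ 2): not satisfied.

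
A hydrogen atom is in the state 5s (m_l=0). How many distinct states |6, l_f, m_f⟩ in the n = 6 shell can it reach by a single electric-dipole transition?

E1 requires Δl = ±1, so l_f ∈ {-1, 1}; with 0 ≤ l_f ≤ n_f−1 = 5, the allowed l_f values are {1}.
For l_f = 1: m_f ∈ {m_i−1, m_i, m_i+1} ∩ [−1, 1] = {-1, 0, 1} → 3 states.
Total: 3.

3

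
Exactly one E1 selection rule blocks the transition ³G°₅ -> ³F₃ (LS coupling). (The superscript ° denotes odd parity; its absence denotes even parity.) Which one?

the ΔJ = 0, ±1 rule

Initial level: S=1, L=4, J=5, parity odd. Final level: S=1, L=3, J=3, parity even.
Parity must change: odd → even — ok.
ΔS = 0: S: 1 → 1 — ok.
ΔL = 0, ±1 (not L=0↔0): L: 4 → 3, ΔL = -1 — ok.
ΔJ = 0, ±1 (not J=0↔0): J: 5 → 3, ΔJ = -2 — fails.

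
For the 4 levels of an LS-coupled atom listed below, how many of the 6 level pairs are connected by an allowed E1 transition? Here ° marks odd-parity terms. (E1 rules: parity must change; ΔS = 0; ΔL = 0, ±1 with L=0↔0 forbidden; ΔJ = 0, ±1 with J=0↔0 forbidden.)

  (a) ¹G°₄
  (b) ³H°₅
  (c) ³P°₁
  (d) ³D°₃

0

(a)–(b): forbidden (parity, ΔS).
(a)–(c): forbidden (parity, ΔS, ΔL, ΔJ).
(a)–(d): forbidden (parity, ΔS, ΔL).
(b)–(c): forbidden (parity, ΔL, ΔJ).
(b)–(d): forbidden (parity, ΔL, ΔJ).
(c)–(d): forbidden (parity, ΔJ).
Allowed pairs: 0 of 6.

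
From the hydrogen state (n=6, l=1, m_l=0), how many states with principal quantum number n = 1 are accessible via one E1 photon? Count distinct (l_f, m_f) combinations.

1

E1 requires Δl = ±1, so l_f ∈ {0, 2}; with 0 ≤ l_f ≤ n_f−1 = 0, the allowed l_f values are {0}.
For l_f = 0: m_f ∈ {m_i−1, m_i, m_i+1} ∩ [−0, 0] = {0} → 1 state.
Total: 1.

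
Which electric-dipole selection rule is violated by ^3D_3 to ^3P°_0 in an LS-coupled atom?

the ΔJ = 0, ±1 rule

Initial level: S=1, L=2, J=3, parity even. Final level: S=1, L=1, J=0, parity odd.
Parity must change: even → odd — ✓.
ΔS = 0: S: 1 → 1 — ✓.
ΔL = 0, ±1 (not L=0↔0): L: 2 → 1, ΔL = -1 — ✓.
ΔJ = 0, ±1 (not J=0↔0): J: 3 → 0, ΔJ = -3 — ✗.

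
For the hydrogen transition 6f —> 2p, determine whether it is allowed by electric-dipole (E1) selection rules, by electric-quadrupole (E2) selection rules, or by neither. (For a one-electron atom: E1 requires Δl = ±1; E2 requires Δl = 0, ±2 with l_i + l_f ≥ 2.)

E2

Δl = 1 − 3 = -2; l_i + l_f = 4.
E1 (Δl = ±1): not satisfied.
E2 (Δl = 0,±2, l_i+l_f ≥ 2): satisfied.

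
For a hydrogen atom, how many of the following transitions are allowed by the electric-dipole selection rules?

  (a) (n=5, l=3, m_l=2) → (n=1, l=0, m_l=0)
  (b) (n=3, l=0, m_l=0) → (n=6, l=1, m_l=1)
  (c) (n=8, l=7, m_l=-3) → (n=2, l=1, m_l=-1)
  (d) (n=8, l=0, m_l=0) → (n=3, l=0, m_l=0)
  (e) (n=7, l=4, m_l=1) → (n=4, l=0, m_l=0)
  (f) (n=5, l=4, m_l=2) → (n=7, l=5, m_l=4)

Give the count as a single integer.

1

(a) forbidden — Δl = -3 (E1 requires Δl = ±1); Δm_l = -2 (E1 requires Δm_l = 0, ±1)
(b) allowed
(c) forbidden — Δl = -6 (E1 requires Δl = ±1); Δm_l = +2 (E1 requires Δm_l = 0, ±1)
(d) forbidden — Δl = +0 (E1 requires Δl = ±1)
(e) forbidden — Δl = -4 (E1 requires Δl = ±1)
(f) forbidden — Δm_l = +2 (E1 requires Δm_l = 0, ±1)
Total allowed: 1 of 6.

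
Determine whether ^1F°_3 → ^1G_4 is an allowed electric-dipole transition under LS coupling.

Reading off the term symbols: S 0→0, L 3→4, J 3→4, parity odd→even.
Parity must change: odd → even — ok.
ΔS = 0: S: 0 → 0 — ok.
ΔL = 0, ±1 (not L=0↔0): L: 3 → 4, ΔL = +1 — ok.
ΔJ = 0, ±1 (not J=0↔0): J: 3 → 4, ΔJ = +1 — ok.
All four E1 rules are satisfied.

allowed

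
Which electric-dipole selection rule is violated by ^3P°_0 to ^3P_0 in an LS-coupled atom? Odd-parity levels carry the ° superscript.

Reading off the term symbols: S 1→1, L 1→1, J 0→0, parity odd→even.
Parity must change: odd → even — ✓.
ΔS = 0: S: 1 → 1 — ✓.
ΔL = 0, ±1 (not L=0↔0): L: 1 → 1, ΔL = +0 — ✓.
ΔJ = 0, ±1 (not J=0↔0): J: 0 → 0, ΔJ = +0 — ✗.

the J=0 ↔ J=0 exclusion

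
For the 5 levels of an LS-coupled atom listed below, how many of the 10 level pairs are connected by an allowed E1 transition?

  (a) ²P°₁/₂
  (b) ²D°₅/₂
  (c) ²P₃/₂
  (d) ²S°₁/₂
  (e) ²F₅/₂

(a)–(b): forbidden (parity, ΔJ).
(a)–(c): allowed.
(a)–(d): forbidden (parity).
(a)–(e): forbidden (ΔL, ΔJ).
(b)–(c): allowed.
(b)–(d): forbidden (parity, ΔL, ΔJ).
(b)–(e): allowed.
(c)–(d): allowed.
(c)–(e): forbidden (parity, ΔL).
(d)–(e): forbidden (ΔL, ΔJ).
Allowed pairs: 4 of 10.

4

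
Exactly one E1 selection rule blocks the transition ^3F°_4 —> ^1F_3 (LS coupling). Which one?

the ΔS = 0 rule

Reading off the term symbols: S 1→0, L 3→3, J 4→3, parity odd→even.
Parity must change: odd → even — passes.
ΔS = 0: S: 1 → 0 — fails.
ΔL = 0, ±1 (not L=0↔0): L: 3 → 3, ΔL = +0 — passes.
ΔJ = 0, ±1 (not J=0↔0): J: 4 → 3, ΔJ = -1 — passes.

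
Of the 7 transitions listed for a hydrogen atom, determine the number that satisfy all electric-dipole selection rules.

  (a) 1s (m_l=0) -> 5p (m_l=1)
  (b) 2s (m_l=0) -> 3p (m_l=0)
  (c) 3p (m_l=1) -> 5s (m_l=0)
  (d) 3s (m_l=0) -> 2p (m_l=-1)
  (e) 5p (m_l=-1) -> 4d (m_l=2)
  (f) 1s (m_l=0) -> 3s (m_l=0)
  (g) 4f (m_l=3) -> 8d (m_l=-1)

(a) allowed
(b) allowed
(c) allowed
(d) allowed
(e) forbidden — Δm_l = +3 (E1 requires Δm_l = 0, ±1)
(f) forbidden — Δl = +0 (E1 requires Δl = ±1)
(g) forbidden — Δm_l = -4 (E1 requires Δm_l = 0, ±1)
Total allowed: 4 of 7.

4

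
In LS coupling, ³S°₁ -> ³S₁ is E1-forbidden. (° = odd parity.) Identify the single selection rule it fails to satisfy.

Initial level: S=1, L=0, J=1, parity odd. Final level: S=1, L=0, J=1, parity even.
ΔS = 0: S: 1 → 1 — ✓.
Parity must change: odd → even — ✓.
ΔL = 0, ±1 (not L=0↔0): L: 0 → 0, ΔL = +0 — ✗.
ΔJ = 0, ±1 (not J=0↔0): J: 1 → 1, ΔJ = +0 — ✓.

the L=0 ↔ L=0 exclusion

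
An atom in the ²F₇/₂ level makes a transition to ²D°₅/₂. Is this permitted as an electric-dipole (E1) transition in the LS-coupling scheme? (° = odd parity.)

allowed

Parity must change: even → odd — satisfied.
ΔS = 0: S: 1/2 → 1/2 — satisfied.
ΔL = 0, ±1 (not L=0↔0): L: 3 → 2, ΔL = -1 — satisfied.
ΔJ = 0, ±1 (not J=0↔0): J: 7/2 → 5/2, ΔJ = -1 — satisfied.
All four E1 rules are satisfied.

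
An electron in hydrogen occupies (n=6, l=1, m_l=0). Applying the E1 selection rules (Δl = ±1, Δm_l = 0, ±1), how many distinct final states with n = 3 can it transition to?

E1 requires Δl = ±1, so l_f ∈ {0, 2}; with 0 ≤ l_f ≤ n_f−1 = 2, the allowed l_f values are {0, 2}.
For l_f = 0: m_f ∈ {m_i−1, m_i, m_i+1} ∩ [−0, 0] = {0} → 1 state.
For l_f = 2: m_f ∈ {m_i−1, m_i, m_i+1} ∩ [−2, 2] = {-1, 0, 1} → 3 states.
Total: 4.

4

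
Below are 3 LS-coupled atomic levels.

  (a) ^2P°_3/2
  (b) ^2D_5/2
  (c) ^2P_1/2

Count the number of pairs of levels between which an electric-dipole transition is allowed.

(a)–(b): allowed.
(a)–(c): allowed.
(b)–(c): forbidden (parity, ΔJ).
Allowed pairs: 2 of 3.

2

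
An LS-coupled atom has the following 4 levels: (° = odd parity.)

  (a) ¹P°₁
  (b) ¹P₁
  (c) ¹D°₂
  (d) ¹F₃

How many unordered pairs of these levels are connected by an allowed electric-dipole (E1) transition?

(a)–(b): allowed.
(a)–(c): forbidden (parity).
(a)–(d): forbidden (ΔL, ΔJ).
(b)–(c): allowed.
(b)–(d): forbidden (parity, ΔL, ΔJ).
(c)–(d): allowed.
Allowed pairs: 3 of 6.

3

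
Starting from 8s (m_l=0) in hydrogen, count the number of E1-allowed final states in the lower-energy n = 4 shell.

3

E1 requires Δl = ±1, so l_f ∈ {-1, 1}; with 0 ≤ l_f ≤ n_f−1 = 3, the allowed l_f values are {1}.
For l_f = 1: m_f ∈ {m_i−1, m_i, m_i+1} ∩ [−1, 1] = {-1, 0, 1} → 3 states.
Total: 3.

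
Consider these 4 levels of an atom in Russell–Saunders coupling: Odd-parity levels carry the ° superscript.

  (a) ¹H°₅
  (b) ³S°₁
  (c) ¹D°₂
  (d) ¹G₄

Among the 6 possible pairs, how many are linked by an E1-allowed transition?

1

(a)–(b): forbidden (parity, ΔS, ΔL, ΔJ).
(a)–(c): forbidden (parity, ΔL, ΔJ).
(a)–(d): allowed.
(b)–(c): forbidden (parity, ΔS, ΔL).
(b)–(d): forbidden (ΔS, ΔL, ΔJ).
(c)–(d): forbidden (ΔL, ΔJ).
Allowed pairs: 1 of 6.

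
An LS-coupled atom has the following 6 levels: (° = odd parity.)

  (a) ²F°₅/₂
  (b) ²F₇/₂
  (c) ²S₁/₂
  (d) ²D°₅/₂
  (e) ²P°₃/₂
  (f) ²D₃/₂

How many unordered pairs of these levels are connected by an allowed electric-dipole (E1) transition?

(a)–(b): allowed.
(a)–(c): forbidden (ΔL, ΔJ).
(a)–(d): forbidden (parity).
(a)–(e): forbidden (parity, ΔL).
(a)–(f): allowed.
(b)–(c): forbidden (parity, ΔL, ΔJ).
(b)–(d): allowed.
(b)–(e): forbidden (ΔL, ΔJ).
(b)–(f): forbidden (parity, ΔJ).
(c)–(d): forbidden (ΔL, ΔJ).
(c)–(e): allowed.
(c)–(f): forbidden (parity, ΔL).
(d)–(e): forbidden (parity).
(d)–(f): allowed.
(e)–(f): allowed.
Allowed pairs: 6 of 15.

6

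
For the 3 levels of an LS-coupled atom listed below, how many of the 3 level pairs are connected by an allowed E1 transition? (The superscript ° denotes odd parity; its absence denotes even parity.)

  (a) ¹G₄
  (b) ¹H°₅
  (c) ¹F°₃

2

(a)–(b): allowed.
(a)–(c): allowed.
(b)–(c): forbidden (parity, ΔL, ΔJ).
Allowed pairs: 2 of 3.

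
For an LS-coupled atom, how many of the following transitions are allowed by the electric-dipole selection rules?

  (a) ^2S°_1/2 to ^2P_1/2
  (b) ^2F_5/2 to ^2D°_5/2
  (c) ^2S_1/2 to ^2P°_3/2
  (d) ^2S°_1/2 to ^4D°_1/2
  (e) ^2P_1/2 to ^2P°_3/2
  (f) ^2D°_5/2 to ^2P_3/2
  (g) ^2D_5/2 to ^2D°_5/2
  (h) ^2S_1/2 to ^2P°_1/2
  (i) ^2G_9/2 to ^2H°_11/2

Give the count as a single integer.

8

(a) allowed
(b) allowed
(c) allowed
(d) forbidden (parity, ΔS, ΔL fail)
(e) allowed
(f) allowed
(g) allowed
(h) allowed
(i) allowed
Total allowed: 8 of 9.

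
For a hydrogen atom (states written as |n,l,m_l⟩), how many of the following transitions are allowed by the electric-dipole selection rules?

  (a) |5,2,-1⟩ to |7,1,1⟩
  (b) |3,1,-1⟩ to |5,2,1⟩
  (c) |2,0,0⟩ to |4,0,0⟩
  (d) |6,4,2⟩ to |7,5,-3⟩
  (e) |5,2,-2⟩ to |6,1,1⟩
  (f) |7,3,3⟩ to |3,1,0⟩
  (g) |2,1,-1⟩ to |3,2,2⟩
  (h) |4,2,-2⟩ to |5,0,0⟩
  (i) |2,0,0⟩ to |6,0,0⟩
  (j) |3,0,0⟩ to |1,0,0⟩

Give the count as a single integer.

(a) forbidden — Δm_l = +2 (E1 requires Δm_l = 0, ±1)
(b) forbidden — Δm_l = +2 (E1 requires Δm_l = 0, ±1)
(c) forbidden — Δl = +0 (E1 requires Δl = ±1)
(d) forbidden — Δm_l = -5 (E1 requires Δm_l = 0, ±1)
(e) forbidden — Δm_l = +3 (E1 requires Δm_l = 0, ±1)
(f) forbidden — Δl = -2 (E1 requires Δl = ±1); Δm_l = -3 (E1 requires Δm_l = 0, ±1)
(g) forbidden — Δm_l = +3 (E1 requires Δm_l = 0, ±1)
(h) forbidden — Δl = -2 (E1 requires Δl = ±1); Δm_l = +2 (E1 requires Δm_l = 0, ±1)
(i) forbidden — Δl = +0 (E1 requires Δl = ±1)
(j) forbidden — Δl = +0 (E1 requires Δl = ±1)
Total allowed: 0 of 10.

0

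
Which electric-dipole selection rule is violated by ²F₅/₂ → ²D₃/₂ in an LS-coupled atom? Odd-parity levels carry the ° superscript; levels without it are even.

Initial level: S=1/2, L=3, J=5/2, parity even. Final level: S=1/2, L=2, J=3/2, parity even.
Parity must change: even → even — fails.
ΔS = 0: S: 1/2 → 1/2 — passes.
ΔL = 0, ±1 (not L=0↔0): L: 3 → 2, ΔL = -1 — passes.
ΔJ = 0, ±1 (not J=0↔0): J: 5/2 → 3/2, ΔJ = -1 — passes.

parity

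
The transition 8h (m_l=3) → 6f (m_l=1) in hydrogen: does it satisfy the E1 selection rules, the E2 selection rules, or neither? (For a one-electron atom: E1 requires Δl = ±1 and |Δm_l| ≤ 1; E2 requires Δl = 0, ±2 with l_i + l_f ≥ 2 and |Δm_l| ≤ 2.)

Δl = 3 − 5 = -2; l_i + l_f = 8.
Δm_l = -2.
E1 (Δl = ±1, |Δm_l| ≤ 1): not satisfied.
E2 (Δl = 0,±2, l_i+l_f ≥ 2, |Δm_l| ≤ 2): satisfied.

E2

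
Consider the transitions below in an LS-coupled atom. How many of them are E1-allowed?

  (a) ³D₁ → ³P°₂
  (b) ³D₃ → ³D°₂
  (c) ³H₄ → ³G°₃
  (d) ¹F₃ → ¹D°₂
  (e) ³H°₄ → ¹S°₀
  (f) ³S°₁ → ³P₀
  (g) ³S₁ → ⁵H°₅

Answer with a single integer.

(a) allowed
(b) allowed
(c) allowed
(d) allowed
(e) forbidden (parity, ΔS, ΔL, ΔJ fail)
(f) allowed
(g) forbidden (ΔS, ΔL, ΔJ fail)
Total allowed: 5 of 7.

5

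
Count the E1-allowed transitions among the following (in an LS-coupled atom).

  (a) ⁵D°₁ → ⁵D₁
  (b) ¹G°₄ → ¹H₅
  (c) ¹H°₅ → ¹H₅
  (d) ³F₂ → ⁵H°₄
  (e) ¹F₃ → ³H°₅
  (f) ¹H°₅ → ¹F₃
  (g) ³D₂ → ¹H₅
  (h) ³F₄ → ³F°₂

(a) allowed
(b) allowed
(c) allowed
(d) forbidden (ΔS, ΔL, ΔJ fail)
(e) forbidden (ΔS, ΔL, ΔJ fail)
(f) forbidden (ΔL, ΔJ fail)
(g) forbidden (parity, ΔS, ΔL, ΔJ fail)
(h) forbidden (ΔJ fails)
Total allowed: 3 of 8.

3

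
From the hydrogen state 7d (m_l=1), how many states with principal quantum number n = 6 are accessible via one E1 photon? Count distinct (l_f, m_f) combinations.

5

E1 requires Δl = ±1, so l_f ∈ {1, 3}; with 0 ≤ l_f ≤ n_f−1 = 5, the allowed l_f values are {1, 3}.
For l_f = 1: m_f ∈ {m_i−1, m_i, m_i+1} ∩ [−1, 1] = {0, 1} → 2 states.
For l_f = 3: m_f ∈ {m_i−1, m_i, m_i+1} ∩ [−3, 3] = {0, 1, 2} → 3 states.
Total: 5.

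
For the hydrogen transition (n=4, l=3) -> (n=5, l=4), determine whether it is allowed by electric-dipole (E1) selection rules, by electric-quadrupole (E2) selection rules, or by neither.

Δl = 4 − 3 = +1; l_i + l_f = 7.
E1 (Δl = ±1): satisfied.
E2 (Δl = 0,±2, l_i+l_f ≥ 2): not satisfied.

E1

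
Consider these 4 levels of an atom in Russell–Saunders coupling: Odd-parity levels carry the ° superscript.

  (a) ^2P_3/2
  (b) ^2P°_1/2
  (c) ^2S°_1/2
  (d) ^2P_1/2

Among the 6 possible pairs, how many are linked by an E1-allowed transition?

(a)–(b): allowed.
(a)–(c): allowed.
(a)–(d): forbidden (parity).
(b)–(c): forbidden (parity).
(b)–(d): allowed.
(c)–(d): allowed.
Allowed pairs: 4 of 6.

4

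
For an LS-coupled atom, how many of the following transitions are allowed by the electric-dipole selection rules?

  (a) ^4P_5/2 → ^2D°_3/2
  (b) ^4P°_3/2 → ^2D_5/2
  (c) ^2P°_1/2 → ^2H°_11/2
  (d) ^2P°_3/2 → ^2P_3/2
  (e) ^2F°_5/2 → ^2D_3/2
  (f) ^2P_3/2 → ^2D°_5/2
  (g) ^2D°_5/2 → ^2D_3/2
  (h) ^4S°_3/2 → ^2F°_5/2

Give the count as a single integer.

4

(a) forbidden (ΔS fails)
(b) forbidden (ΔS fails)
(c) forbidden (parity, ΔL, ΔJ fail)
(d) allowed
(e) allowed
(f) allowed
(g) allowed
(h) forbidden (parity, ΔS, ΔL fail)
Total allowed: 4 of 8.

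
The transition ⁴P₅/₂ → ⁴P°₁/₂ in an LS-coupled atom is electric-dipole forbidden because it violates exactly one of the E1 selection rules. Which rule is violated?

Initial level: S=3/2, L=1, J=5/2, parity even. Final level: S=3/2, L=1, J=1/2, parity odd.
Parity must change: even → odd — satisfied.
ΔS = 0: S: 3/2 → 3/2 — satisfied.
ΔL = 0, ±1 (not L=0↔0): L: 1 → 1, ΔL = +0 — satisfied.
ΔJ = 0, ±1 (not J=0↔0): J: 5/2 → 1/2, ΔJ = -2 — violated.

the ΔJ = 0, ±1 rule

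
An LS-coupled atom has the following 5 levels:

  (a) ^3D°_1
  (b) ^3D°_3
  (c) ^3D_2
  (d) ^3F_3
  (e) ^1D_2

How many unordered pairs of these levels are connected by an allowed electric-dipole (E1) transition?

3

(a)–(b): forbidden (parity, ΔJ).
(a)–(c): allowed.
(a)–(d): forbidden (ΔJ).
(a)–(e): forbidden (ΔS).
(b)–(c): allowed.
(b)–(d): allowed.
(b)–(e): forbidden (ΔS).
(c)–(d): forbidden (parity).
(c)–(e): forbidden (parity, ΔS).
(d)–(e): forbidden (parity, ΔS).
Allowed pairs: 3 of 10.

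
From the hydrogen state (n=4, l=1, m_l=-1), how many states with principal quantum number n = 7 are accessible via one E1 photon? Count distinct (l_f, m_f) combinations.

E1 requires Δl = ±1, so l_f ∈ {0, 2}; with 0 ≤ l_f ≤ n_f−1 = 6, the allowed l_f values are {0, 2}.
For l_f = 0: m_f ∈ {m_i−1, m_i, m_i+1} ∩ [−0, 0] = {0} → 1 state.
For l_f = 2: m_f ∈ {m_i−1, m_i, m_i+1} ∩ [−2, 2] = {-2, -1, 0} → 3 states.
Total: 4.

4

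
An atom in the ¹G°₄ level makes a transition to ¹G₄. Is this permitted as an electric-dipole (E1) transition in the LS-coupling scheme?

ΔJ = 0, ±1 (not J=0↔0): J: 4 → 4, ΔJ = +0 — ok.
ΔS = 0: S: 0 → 0 — ok.
Parity must change: odd → even — ok.
ΔL = 0, ±1 (not L=0↔0): L: 4 → 4, ΔL = +0 — ok.
All four E1 rules are satisfied.

allowed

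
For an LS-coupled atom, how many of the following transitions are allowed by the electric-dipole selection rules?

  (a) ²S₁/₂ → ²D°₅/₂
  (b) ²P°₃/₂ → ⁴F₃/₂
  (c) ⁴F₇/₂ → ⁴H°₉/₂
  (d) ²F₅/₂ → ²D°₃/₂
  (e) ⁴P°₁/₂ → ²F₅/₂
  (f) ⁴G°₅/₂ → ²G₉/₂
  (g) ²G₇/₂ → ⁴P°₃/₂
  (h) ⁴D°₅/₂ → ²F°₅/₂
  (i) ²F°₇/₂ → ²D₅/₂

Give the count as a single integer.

2

(a) forbidden (ΔL, ΔJ fail)
(b) forbidden (ΔS, ΔL fail)
(c) forbidden (ΔL fails)
(d) allowed
(e) forbidden (ΔS, ΔL, ΔJ fail)
(f) forbidden (ΔS, ΔJ fail)
(g) forbidden (ΔS, ΔL, ΔJ fail)
(h) forbidden (parity, ΔS fail)
(i) allowed
Total allowed: 2 of 9.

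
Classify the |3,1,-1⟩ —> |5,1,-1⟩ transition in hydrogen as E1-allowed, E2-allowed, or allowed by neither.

E2

Δl = 1 − 1 = +0; l_i + l_f = 2.
Δm_l = +0.
E1 (Δl = ±1, |Δm_l| ≤ 1): not satisfied.
E2 (Δl = 0,±2, l_i+l_f ≥ 2, |Δm_l| ≤ 2): satisfied.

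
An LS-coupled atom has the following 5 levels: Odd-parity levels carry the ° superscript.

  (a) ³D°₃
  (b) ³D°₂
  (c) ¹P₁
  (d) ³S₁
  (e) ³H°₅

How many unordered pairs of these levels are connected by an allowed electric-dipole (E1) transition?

0

(a)–(b): forbidden (parity).
(a)–(c): forbidden (ΔS, ΔJ).
(a)–(d): forbidden (ΔL, ΔJ).
(a)–(e): forbidden (parity, ΔL, ΔJ).
(b)–(c): forbidden (ΔS).
(b)–(d): forbidden (ΔL).
(b)–(e): forbidden (parity, ΔL, ΔJ).
(c)–(d): forbidden (parity, ΔS).
(c)–(e): forbidden (ΔS, ΔL, ΔJ).
(d)–(e): forbidden (ΔL, ΔJ).
Allowed pairs: 0 of 10.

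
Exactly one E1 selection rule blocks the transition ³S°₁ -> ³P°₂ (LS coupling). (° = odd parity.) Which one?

parity

ΔJ = 0, ±1 (not J=0↔0): J: 1 → 2, ΔJ = +1 — satisfied.
ΔL = 0, ±1 (not L=0↔0): L: 0 → 1, ΔL = +1 — satisfied.
Parity must change: odd → odd — violated.
ΔS = 0: S: 1 → 1 — satisfied.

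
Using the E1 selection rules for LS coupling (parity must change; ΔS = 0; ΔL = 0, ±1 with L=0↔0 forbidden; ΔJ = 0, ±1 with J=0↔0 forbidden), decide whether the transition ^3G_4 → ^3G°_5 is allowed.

allowed

ΔJ = 0, ±1 (not J=0↔0): J: 4 → 5, ΔJ = +1 — satisfied.
ΔL = 0, ±1 (not L=0↔0): L: 4 → 4, ΔL = +0 — satisfied.
Parity must change: even → odd — satisfied.
ΔS = 0: S: 1 → 1 — satisfied.
All four E1 rules are satisfied.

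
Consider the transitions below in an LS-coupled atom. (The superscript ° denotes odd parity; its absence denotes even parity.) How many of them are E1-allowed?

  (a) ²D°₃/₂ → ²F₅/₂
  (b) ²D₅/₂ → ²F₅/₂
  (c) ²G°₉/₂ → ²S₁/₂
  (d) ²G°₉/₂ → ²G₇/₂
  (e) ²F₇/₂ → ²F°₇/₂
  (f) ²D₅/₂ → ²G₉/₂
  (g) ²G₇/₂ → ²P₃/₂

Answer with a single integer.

3

(a) allowed
(b) forbidden (parity fails)
(c) forbidden (ΔL, ΔJ fail)
(d) allowed
(e) allowed
(f) forbidden (parity, ΔL, ΔJ fail)
(g) forbidden (parity, ΔL, ΔJ fail)
Total allowed: 3 of 7.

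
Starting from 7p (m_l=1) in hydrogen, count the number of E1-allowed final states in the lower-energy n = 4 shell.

E1 requires Δl = ±1, so l_f ∈ {0, 2}; with 0 ≤ l_f ≤ n_f−1 = 3, the allowed l_f values are {0, 2}.
For l_f = 0: m_f ∈ {m_i−1, m_i, m_i+1} ∩ [−0, 0] = {0} → 1 state.
For l_f = 2: m_f ∈ {m_i−1, m_i, m_i+1} ∩ [−2, 2] = {0, 1, 2} → 3 states.
Total: 4.

4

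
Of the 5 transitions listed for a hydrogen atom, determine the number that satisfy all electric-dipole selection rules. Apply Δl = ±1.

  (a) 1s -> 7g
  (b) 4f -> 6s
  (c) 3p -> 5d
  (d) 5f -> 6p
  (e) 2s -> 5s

1

(a) forbidden — Δl = +4 (E1 requires Δl = ±1)
(b) forbidden — Δl = -3 (E1 requires Δl = ±1)
(c) allowed
(d) forbidden — Δl = -2 (E1 requires Δl = ±1)
(e) forbidden — Δl = +0 (E1 requires Δl = ±1)
Total allowed: 1 of 5.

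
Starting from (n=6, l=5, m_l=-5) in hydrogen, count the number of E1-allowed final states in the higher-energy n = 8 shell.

4

E1 requires Δl = ±1, so l_f ∈ {4, 6}; with 0 ≤ l_f ≤ n_f−1 = 7, the allowed l_f values are {4, 6}.
For l_f = 4: m_f ∈ {m_i−1, m_i, m_i+1} ∩ [−4, 4] = {-4} → 1 state.
For l_f = 6: m_f ∈ {m_i−1, m_i, m_i+1} ∩ [−6, 6] = {-6, -5, -4} → 3 states.
Total: 4.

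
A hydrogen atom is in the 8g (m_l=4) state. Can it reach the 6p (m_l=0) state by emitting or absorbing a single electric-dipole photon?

Initial l = 4, final l = 1, so Δl = -3. E1 requires Δl = ±1: fails.
Δm_l = 0 − (4) = -4. E1 requires Δm_l = 0, ±1: fails.
The transition is electric-dipole forbidden.

forbidden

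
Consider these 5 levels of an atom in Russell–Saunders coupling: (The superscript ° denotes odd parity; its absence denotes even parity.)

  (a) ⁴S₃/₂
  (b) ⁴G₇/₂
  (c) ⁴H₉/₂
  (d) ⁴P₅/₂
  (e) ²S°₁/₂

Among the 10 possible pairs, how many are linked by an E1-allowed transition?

0

(a)–(b): forbidden (parity, ΔL, ΔJ).
(a)–(c): forbidden (parity, ΔL, ΔJ).
(a)–(d): forbidden (parity).
(a)–(e): forbidden (ΔS, ΔL).
(b)–(c): forbidden (parity).
(b)–(d): forbidden (parity, ΔL).
(b)–(e): forbidden (ΔS, ΔL, ΔJ).
(c)–(d): forbidden (parity, ΔL, ΔJ).
(c)–(e): forbidden (ΔS, ΔL, ΔJ).
(d)–(e): forbidden (ΔS, ΔJ).
Allowed pairs: 0 of 10.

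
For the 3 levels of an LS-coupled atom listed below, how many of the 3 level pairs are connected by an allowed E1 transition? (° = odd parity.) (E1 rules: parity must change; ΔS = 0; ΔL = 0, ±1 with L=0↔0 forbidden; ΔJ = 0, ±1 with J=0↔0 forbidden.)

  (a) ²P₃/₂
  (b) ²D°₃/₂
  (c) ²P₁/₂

(a)–(b): allowed.
(a)–(c): forbidden (parity).
(b)–(c): allowed.
Allowed pairs: 2 of 3.

2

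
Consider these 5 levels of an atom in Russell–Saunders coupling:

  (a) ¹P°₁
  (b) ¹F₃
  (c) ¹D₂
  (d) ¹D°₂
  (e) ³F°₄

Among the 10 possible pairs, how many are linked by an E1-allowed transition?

3

(a)–(b): forbidden (ΔL, ΔJ).
(a)–(c): allowed.
(a)–(d): forbidden (parity).
(a)–(e): forbidden (parity, ΔS, ΔL, ΔJ).
(b)–(c): forbidden (parity).
(b)–(d): allowed.
(b)–(e): forbidden (ΔS).
(c)–(d): allowed.
(c)–(e): forbidden (ΔS, ΔJ).
(d)–(e): forbidden (parity, ΔS, ΔJ).
Allowed pairs: 3 of 10.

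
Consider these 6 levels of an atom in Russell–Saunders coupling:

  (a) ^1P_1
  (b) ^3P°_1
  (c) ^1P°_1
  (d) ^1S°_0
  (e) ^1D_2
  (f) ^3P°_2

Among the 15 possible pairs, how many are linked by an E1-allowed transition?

(a)–(b): forbidden (ΔS).
(a)–(c): allowed.
(a)–(d): allowed.
(a)–(e): forbidden (parity).
(a)–(f): forbidden (ΔS).
(b)–(c): forbidden (parity, ΔS).
(b)–(d): forbidden (parity, ΔS).
(b)–(e): forbidden (ΔS).
(b)–(f): forbidden (parity).
(c)–(d): forbidden (parity).
(c)–(e): allowed.
(c)–(f): forbidden (parity, ΔS).
(d)–(e): forbidden (ΔL, ΔJ).
(d)–(f): forbidden (parity, ΔS, ΔJ).
(e)–(f): forbidden (ΔS).
Allowed pairs: 3 of 15.

3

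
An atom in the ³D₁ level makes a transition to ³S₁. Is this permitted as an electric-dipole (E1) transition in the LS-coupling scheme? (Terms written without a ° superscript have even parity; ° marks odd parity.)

forbidden

Parity must change: even → even — violated.
ΔS = 0: S: 1 → 1 — satisfied.
ΔL = 0, ±1 (not L=0↔0): L: 2 → 0, ΔL = -2 — violated.
ΔJ = 0, ±1 (not J=0↔0): J: 1 → 1, ΔJ = +0 — satisfied.
Rule(s) violated: parity, ΔL.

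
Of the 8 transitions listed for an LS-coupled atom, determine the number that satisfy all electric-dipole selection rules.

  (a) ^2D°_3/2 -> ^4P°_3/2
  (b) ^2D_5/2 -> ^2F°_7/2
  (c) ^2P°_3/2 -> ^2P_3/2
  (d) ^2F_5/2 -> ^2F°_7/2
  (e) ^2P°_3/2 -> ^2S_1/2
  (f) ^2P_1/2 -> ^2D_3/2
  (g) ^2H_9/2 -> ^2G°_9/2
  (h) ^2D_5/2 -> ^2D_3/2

(a) forbidden (parity, ΔS fail)
(b) allowed
(c) allowed
(d) allowed
(e) allowed
(f) forbidden (parity fails)
(g) allowed
(h) forbidden (parity fails)
Total allowed: 5 of 8.

5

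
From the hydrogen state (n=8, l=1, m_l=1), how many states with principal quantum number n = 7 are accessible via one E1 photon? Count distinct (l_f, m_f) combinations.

4

E1 requires Δl = ±1, so l_f ∈ {0, 2}; with 0 ≤ l_f ≤ n_f−1 = 6, the allowed l_f values are {0, 2}.
For l_f = 0: m_f ∈ {m_i−1, m_i, m_i+1} ∩ [−0, 0] = {0} → 1 state.
For l_f = 2: m_f ∈ {m_i−1, m_i, m_i+1} ∩ [−2, 2] = {0, 1, 2} → 3 states.
Total: 4.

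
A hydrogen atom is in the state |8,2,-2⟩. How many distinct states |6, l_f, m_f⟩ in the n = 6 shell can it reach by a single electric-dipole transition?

E1 requires Δl = ±1, so l_f ∈ {1, 3}; with 0 ≤ l_f ≤ n_f−1 = 5, the allowed l_f values are {1, 3}.
For l_f = 1: m_f ∈ {m_i−1, m_i, m_i+1} ∩ [−1, 1] = {-1} → 1 state.
For l_f = 3: m_f ∈ {m_i−1, m_i, m_i+1} ∩ [−3, 3] = {-3, -2, -1} → 3 states.
Total: 4.

4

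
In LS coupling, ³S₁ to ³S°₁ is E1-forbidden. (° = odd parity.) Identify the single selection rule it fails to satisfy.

Initial level: S=1, L=0, J=1, parity even. Final level: S=1, L=0, J=1, parity odd.
Parity must change: even → odd — satisfied.
ΔS = 0: S: 1 → 1 — satisfied.
ΔL = 0, ±1 (not L=0↔0): L: 0 → 0, ΔL = +0 — violated.
ΔJ = 0, ±1 (not J=0↔0): J: 1 → 1, ΔJ = +0 — satisfied.

the L=0 ↔ L=0 exclusion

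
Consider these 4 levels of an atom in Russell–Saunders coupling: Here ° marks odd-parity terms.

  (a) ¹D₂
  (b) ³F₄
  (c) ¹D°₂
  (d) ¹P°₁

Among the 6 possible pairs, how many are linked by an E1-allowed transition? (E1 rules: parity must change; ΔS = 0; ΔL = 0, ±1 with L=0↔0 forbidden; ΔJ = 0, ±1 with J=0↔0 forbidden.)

2

(a)–(b): forbidden (parity, ΔS, ΔJ).
(a)–(c): allowed.
(a)–(d): allowed.
(b)–(c): forbidden (ΔS, ΔJ).
(b)–(d): forbidden (ΔS, ΔL, ΔJ).
(c)–(d): forbidden (parity).
Allowed pairs: 2 of 6.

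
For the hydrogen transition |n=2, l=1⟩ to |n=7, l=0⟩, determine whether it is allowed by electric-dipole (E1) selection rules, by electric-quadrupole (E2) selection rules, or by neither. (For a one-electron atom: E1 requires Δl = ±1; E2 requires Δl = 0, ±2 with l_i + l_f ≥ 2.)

E1

Δl = 0 − 1 = -1; l_i + l_f = 1.
E1 (Δl = ±1): satisfied.
E2 (Δl = 0,±2, l_i+l_f ≥ 2): not satisfied.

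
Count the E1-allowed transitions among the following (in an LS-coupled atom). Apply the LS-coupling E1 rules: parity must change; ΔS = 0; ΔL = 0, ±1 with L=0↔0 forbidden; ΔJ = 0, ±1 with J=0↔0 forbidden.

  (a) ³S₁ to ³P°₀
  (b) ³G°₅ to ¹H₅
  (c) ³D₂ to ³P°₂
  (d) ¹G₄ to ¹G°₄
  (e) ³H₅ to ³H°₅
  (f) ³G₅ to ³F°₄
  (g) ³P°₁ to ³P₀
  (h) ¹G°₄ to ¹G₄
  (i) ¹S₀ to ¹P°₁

8

(a) allowed
(b) forbidden (ΔS fails)
(c) allowed
(d) allowed
(e) allowed
(f) allowed
(g) allowed
(h) allowed
(i) allowed
Total allowed: 8 of 9.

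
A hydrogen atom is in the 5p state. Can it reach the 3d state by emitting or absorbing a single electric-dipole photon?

Initial l = 1, final l = 2, so Δl = +1. E1 requires Δl = ±1: passes.
All E1 selection rules are satisfied.

allowed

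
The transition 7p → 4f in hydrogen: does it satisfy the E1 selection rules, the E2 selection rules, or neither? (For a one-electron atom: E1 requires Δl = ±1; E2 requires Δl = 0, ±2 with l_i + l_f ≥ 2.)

Δl = 3 − 1 = +2; l_i + l_f = 4.
E1 (Δl = ±1): not satisfied.
E2 (Δl = 0,±2, l_i+l_f ≥ 2): satisfied.

E2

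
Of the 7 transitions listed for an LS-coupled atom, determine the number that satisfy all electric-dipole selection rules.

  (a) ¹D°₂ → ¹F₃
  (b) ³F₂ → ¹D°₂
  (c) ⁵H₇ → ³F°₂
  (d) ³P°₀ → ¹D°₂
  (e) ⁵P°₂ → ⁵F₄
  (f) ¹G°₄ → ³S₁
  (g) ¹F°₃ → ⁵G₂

1

(a) allowed
(b) forbidden (ΔS fails)
(c) forbidden (ΔS, ΔL, ΔJ fail)
(d) forbidden (parity, ΔS, ΔJ fail)
(e) forbidden (ΔL, ΔJ fail)
(f) forbidden (ΔS, ΔL, ΔJ fail)
(g) forbidden (ΔS fails)
Total allowed: 1 of 7.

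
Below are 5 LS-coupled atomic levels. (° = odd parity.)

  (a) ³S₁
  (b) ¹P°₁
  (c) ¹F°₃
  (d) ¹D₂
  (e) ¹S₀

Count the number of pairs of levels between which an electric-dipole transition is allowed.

3

(a)–(b): forbidden (ΔS).
(a)–(c): forbidden (ΔS, ΔL, ΔJ).
(a)–(d): forbidden (parity, ΔS, ΔL).
(a)–(e): forbidden (parity, ΔS, ΔL).
(b)–(c): forbidden (parity, ΔL, ΔJ).
(b)–(d): allowed.
(b)–(e): allowed.
(c)–(d): allowed.
(c)–(e): forbidden (ΔL, ΔJ).
(d)–(e): forbidden (parity, ΔL, ΔJ).
Allowed pairs: 3 of 10.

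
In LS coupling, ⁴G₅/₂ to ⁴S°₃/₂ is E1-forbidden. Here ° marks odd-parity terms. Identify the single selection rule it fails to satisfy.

ΔL = 0, ±1 (not L=0↔0): L: 4 → 0, ΔL = -4 — fails.
ΔS = 0: S: 3/2 → 3/2 — ok.
Parity must change: even → odd — ok.
ΔJ = 0, ±1 (not J=0↔0): J: 5/2 → 3/2, ΔJ = -1 — ok.

the ΔL = 0, ±1 rule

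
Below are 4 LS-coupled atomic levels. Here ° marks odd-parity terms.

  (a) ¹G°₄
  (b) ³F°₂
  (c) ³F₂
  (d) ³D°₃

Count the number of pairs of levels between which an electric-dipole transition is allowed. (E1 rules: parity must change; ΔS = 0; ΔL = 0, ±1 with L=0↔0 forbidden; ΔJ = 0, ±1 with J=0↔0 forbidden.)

(a)–(b): forbidden (parity, ΔS, ΔJ).
(a)–(c): forbidden (ΔS, ΔJ).
(a)–(d): forbidden (parity, ΔS, ΔL).
(b)–(c): allowed.
(b)–(d): forbidden (parity).
(c)–(d): allowed.
Allowed pairs: 2 of 6.

2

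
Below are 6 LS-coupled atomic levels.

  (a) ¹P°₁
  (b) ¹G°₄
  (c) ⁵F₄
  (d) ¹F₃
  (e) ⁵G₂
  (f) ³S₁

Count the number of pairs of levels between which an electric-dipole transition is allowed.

1

(a)–(b): forbidden (parity, ΔL, ΔJ).
(a)–(c): forbidden (ΔS, ΔL, ΔJ).
(a)–(d): forbidden (ΔL, ΔJ).
(a)–(e): forbidden (ΔS, ΔL).
(a)–(f): forbidden (ΔS).
(b)–(c): forbidden (ΔS).
(b)–(d): allowed.
(b)–(e): forbidden (ΔS, ΔJ).
(b)–(f): forbidden (ΔS, ΔL, ΔJ).
(c)–(d): forbidden (parity, ΔS).
(c)–(e): forbidden (parity, ΔJ).
(c)–(f): forbidden (parity, ΔS, ΔL, ΔJ).
(d)–(e): forbidden (parity, ΔS).
(d)–(f): forbidden (parity, ΔS, ΔL, ΔJ).
(e)–(f): forbidden (parity, ΔS, ΔL).
Allowed pairs: 1 of 15.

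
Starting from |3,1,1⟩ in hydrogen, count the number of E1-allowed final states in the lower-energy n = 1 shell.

1

E1 requires Δl = ±1, so l_f ∈ {0, 2}; with 0 ≤ l_f ≤ n_f−1 = 0, the allowed l_f values are {0}.
For l_f = 0: m_f ∈ {m_i−1, m_i, m_i+1} ∩ [−0, 0] = {0} → 1 state.
Total: 1.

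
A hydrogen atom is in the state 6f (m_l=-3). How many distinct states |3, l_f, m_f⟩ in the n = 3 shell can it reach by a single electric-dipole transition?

E1 requires Δl = ±1, so l_f ∈ {2, 4}; with 0 ≤ l_f ≤ n_f−1 = 2, the allowed l_f values are {2}.
For l_f = 2: m_f ∈ {m_i−1, m_i, m_i+1} ∩ [−2, 2] = {-2} → 1 state.
Total: 1.

1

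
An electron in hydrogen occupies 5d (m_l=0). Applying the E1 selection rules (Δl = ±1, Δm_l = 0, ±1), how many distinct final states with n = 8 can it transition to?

6

E1 requires Δl = ±1, so l_f ∈ {1, 3}; with 0 ≤ l_f ≤ n_f−1 = 7, the allowed l_f values are {1, 3}.
For l_f = 1: m_f ∈ {m_i−1, m_i, m_i+1} ∩ [−1, 1] = {-1, 0, 1} → 3 states.
For l_f = 3: m_f ∈ {m_i−1, m_i, m_i+1} ∩ [−3, 3] = {-1, 0, 1} → 3 states.
Total: 6.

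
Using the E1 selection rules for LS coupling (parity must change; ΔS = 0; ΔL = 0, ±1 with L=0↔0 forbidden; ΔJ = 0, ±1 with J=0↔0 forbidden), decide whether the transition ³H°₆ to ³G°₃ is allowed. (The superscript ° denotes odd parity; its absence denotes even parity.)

forbidden

Reading off the term symbols: S 1→1, L 5→4, J 6→3, parity odd→odd.
Parity must change: odd → odd — fails.
ΔS = 0: S: 1 → 1 — passes.
ΔL = 0, ±1 (not L=0↔0): L: 5 → 4, ΔL = -1 — passes.
ΔJ = 0, ±1 (not J=0↔0): J: 6 → 3, ΔJ = -3 — fails.
Rule(s) violated: parity, ΔJ.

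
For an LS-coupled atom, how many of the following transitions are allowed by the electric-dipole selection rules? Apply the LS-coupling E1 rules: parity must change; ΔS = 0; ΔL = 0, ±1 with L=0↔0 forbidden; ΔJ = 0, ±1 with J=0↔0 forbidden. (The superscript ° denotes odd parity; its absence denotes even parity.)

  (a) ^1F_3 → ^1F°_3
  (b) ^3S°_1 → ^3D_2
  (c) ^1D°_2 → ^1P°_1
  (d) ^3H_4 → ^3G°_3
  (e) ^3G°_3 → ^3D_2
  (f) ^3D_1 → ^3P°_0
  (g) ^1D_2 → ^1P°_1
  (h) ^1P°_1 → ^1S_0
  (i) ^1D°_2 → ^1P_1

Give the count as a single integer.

6

(a) allowed
(b) forbidden (ΔL fails)
(c) forbidden (parity fails)
(d) allowed
(e) forbidden (ΔL fails)
(f) allowed
(g) allowed
(h) allowed
(i) allowed
Total allowed: 6 of 9.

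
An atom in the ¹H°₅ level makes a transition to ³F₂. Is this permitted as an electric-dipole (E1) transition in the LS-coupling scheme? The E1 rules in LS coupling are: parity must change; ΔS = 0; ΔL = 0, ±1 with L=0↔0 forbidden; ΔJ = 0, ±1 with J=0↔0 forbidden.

Initial level: S=0, L=5, J=5, parity odd. Final level: S=1, L=3, J=2, parity even.
Parity must change: odd → even — ✓.
ΔS = 0: S: 0 → 1 — ✗.
ΔL = 0, ±1 (not L=0↔0): L: 5 → 3, ΔL = -2 — ✗.
ΔJ = 0, ±1 (not J=0↔0): J: 5 → 2, ΔJ = -3 — ✗.
Rule(s) violated: ΔS, ΔL, ΔJ.

forbidden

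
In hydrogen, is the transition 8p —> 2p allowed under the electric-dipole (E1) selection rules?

l: 1 → 1 (Δl = +0). Δl = ±1 fails.
The transition is electric-dipole forbidden.

forbidden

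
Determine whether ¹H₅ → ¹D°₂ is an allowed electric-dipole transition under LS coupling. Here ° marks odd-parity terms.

forbidden

ΔL = 0, ±1 (not L=0↔0): L: 5 → 2, ΔL = -3 — ✗.
Parity must change: even → odd — ✓.
ΔJ = 0, ±1 (not J=0↔0): J: 5 → 2, ΔJ = -3 — ✗.
ΔS = 0: S: 0 → 0 — ✓.
Rule(s) violated: ΔL, ΔJ.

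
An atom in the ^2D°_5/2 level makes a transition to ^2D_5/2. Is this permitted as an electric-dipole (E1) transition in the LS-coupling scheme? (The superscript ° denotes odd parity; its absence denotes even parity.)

Parity must change: odd → even — satisfied.
ΔS = 0: S: 1/2 → 1/2 — satisfied.
ΔJ = 0, ±1 (not J=0↔0): J: 5/2 → 5/2, ΔJ = +0 — satisfied.
ΔL = 0, ±1 (not L=0↔0): L: 2 → 2, ΔL = +0 — satisfied.
All four E1 rules are satisfied.

allowed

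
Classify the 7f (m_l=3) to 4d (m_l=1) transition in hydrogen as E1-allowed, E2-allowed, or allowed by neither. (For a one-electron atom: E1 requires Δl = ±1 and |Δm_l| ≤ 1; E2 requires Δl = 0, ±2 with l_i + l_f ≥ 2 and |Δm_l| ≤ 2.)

Δl = 2 − 3 = -1; l_i + l_f = 5.
Δm_l = -2.
E1 (Δl = ±1, |Δm_l| ≤ 1): not satisfied.
E2 (Δl = 0,±2, l_i+l_f ≥ 2, |Δm_l| ≤ 2): not satisfied.

neither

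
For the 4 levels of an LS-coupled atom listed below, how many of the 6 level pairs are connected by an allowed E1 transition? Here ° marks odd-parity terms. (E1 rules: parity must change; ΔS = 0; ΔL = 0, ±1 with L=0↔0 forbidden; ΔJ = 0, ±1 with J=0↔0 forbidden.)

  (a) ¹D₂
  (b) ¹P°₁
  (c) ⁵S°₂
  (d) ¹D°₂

2

(a)–(b): allowed.
(a)–(c): forbidden (ΔS, ΔL).
(a)–(d): allowed.
(b)–(c): forbidden (parity, ΔS).
(b)–(d): forbidden (parity).
(c)–(d): forbidden (parity, ΔS, ΔL).
Allowed pairs: 2 of 6.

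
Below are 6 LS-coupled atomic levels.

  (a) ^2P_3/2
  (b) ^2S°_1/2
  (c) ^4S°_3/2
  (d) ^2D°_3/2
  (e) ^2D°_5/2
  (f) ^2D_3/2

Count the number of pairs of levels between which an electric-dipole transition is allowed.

(a)–(b): allowed.
(a)–(c): forbidden (ΔS).
(a)–(d): allowed.
(a)–(e): allowed.
(a)–(f): forbidden (parity).
(b)–(c): forbidden (parity, ΔS, ΔL).
(b)–(d): forbidden (parity, ΔL).
(b)–(e): forbidden (parity, ΔL, ΔJ).
(b)–(f): forbidden (ΔL).
(c)–(d): forbidden (parity, ΔS, ΔL).
(c)–(e): forbidden (parity, ΔS, ΔL).
(c)–(f): forbidden (ΔS, ΔL).
(d)–(e): forbidden (parity).
(d)–(f): allowed.
(e)–(f): allowed.
Allowed pairs: 5 of 15.

5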